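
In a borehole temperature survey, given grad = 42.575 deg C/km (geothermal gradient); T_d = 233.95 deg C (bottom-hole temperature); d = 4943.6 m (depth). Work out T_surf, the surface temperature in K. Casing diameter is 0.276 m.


T_surf = T_d - grad * d / 1000
T_surf = 233.95 - 42.575 * 4943.6 / 1000
T_surf = 23.47623 deg C
Convert to K: 23.47623 + 273.15 = 296.63 K
T_surf = 296.63 K


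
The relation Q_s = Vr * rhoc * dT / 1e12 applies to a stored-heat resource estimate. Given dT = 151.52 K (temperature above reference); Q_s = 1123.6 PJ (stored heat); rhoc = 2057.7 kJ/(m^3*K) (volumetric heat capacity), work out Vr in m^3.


Vr = Q_s * 1e12 / (rhoc * dT)
Vr = 1123.6 * 1e12 / (2057.7 * 151.52)
Vr = 3.6038e+09 m^3


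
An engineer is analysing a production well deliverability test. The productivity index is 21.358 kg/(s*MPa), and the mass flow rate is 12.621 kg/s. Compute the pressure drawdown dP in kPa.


dP = mdot * 1000 / PI
dP = 12.621 * 1000 / 21.358
dP = 590.93 kPa


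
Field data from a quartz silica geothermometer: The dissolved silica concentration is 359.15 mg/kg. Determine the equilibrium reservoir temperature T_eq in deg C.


T_eq = 1309 / (5.19 - log10(SiO2)) - 273.15
T_eq = 1309 / (5.19 - log10(359.15)) - 273.15
T_eq = 223.68 deg C


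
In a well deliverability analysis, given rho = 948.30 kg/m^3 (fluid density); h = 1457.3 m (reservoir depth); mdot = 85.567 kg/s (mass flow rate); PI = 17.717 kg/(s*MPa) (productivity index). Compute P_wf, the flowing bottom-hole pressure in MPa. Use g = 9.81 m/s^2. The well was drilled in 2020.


Step 1: P_i = rho*g*h/1e6 = 948.3*9.81*1457.3/1e6 = 13.55700 MPa
Step 2: P_wf = P_i - mdot/PI = 13.55700 - 85.567/17.717 = 8.7273 MPa
P_wf = 8.7273 MPa


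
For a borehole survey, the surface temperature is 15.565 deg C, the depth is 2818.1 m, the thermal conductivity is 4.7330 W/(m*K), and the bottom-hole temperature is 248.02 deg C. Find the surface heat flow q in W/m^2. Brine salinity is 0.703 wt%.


Step 1: grad = (T_d - T_surf)/d * 1000 = (248.02 - 15.565)/2818.1 * 1000 = 82.48643 deg C/km
Step 2: q = k * grad / 1000 = 4.733 * 82.48643 / 1000 = 0.39041 W/m^2
q = 0.39041 W/m^2


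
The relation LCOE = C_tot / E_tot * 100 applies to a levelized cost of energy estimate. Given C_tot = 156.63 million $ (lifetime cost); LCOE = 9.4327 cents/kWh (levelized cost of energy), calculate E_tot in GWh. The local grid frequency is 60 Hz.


E_tot = C_tot / LCOE * 100
E_tot = 156.63 / 9.4327 * 100
E_tot = 1660.5 GWh


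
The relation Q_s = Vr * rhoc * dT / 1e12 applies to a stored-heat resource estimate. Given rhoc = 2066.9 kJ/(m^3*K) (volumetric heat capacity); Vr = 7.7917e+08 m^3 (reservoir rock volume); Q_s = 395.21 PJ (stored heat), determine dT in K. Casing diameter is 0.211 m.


dT = Q_s * 1e12 / (Vr * rhoc)
dT = 395.21 * 1e12 / (7.7917e+08 * 2066.9)
dT = 245.40 K


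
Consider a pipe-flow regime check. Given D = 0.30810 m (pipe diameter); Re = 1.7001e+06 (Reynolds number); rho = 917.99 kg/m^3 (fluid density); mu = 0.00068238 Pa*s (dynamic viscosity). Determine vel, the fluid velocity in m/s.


vel = Re * mu / (rho * D)
vel = 1.7001e+06 * 0.00068238 / (917.99 * 0.30810)
vel = 4.1018 m/s


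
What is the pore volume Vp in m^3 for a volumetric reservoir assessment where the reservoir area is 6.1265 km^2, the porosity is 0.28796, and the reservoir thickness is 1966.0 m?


Vp = A * 1e6 * hr * phi
Vp = 6.1265 * 1e6 * 1966.0 * 0.28796
Vp = 3.4684e+09 m^3


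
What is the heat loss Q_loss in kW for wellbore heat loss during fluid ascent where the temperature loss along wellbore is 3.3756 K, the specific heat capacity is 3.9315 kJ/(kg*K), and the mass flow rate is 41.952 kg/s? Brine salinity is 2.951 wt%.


Q_loss = mdot * cp * dT
Q_loss = 41.952 * 3.9315 * 3.3756
Q_loss = 556.75 kW


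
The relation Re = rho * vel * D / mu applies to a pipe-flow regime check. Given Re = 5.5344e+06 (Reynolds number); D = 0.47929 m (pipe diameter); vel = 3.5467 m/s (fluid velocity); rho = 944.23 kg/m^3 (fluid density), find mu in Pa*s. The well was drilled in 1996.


mu = rho * vel * D / Re
mu = 944.23 * 3.5467 * 0.47929 / 5.5344e+06
mu = 0.00029002 Pa*s


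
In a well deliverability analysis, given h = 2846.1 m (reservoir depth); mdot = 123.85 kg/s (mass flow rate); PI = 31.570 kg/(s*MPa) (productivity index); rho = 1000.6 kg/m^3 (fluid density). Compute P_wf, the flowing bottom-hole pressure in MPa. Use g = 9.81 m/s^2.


Step 1: P_i = rho*g*h/1e6 = 1000.6*9.81*2846.1/1e6 = 27.93699 MPa
Step 2: P_wf = P_i - mdot/PI = 27.93699 - 123.85/31.57 = 24.014 MPa
P_wf = 24.014 MPa


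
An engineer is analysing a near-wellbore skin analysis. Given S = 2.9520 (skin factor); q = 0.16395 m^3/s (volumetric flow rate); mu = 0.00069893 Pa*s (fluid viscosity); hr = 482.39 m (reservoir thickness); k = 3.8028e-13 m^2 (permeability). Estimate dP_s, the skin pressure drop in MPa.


dP_s = S * q * mu / (2*pi*k*hr) / 1000
dP_s = 2.9520 * 0.16395 * 0.00069893 / (2*pi*3.8028e-13*482.39) / 1000
dP_s = 293.4809 kPa
Convert: 293.4809 kPa * 0.001 = 0.29348 MPa
dP_s = 0.29348 MPa


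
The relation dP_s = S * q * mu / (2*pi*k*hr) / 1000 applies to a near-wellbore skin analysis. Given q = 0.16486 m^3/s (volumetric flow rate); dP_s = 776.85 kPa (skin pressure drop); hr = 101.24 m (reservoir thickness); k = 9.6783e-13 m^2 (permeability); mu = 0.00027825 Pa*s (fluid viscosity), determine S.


S = dP_s * 1000 * 2*pi*k*hr / (q*mu)
S = 776.85 * 1000 * 2*pi*9.6783e-13*101.24 / (0.16486*0.00027825)
S = 10.426


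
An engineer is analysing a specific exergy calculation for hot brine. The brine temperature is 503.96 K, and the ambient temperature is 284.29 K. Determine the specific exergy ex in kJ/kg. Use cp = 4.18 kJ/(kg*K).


ex = cp * ((T_b - T_0) - T_0 * ln(T_b/T_0))
ex = 4.18 * ((503.96 - 284.29) - 284.29 * ln(503.96/284.29))
ex = 237.90 kJ/kg


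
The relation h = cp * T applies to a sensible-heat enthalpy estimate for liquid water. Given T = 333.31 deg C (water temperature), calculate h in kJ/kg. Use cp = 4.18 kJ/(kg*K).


h = cp * T
h = 4.18 * 333.31
h = 1393.2 kJ/kg


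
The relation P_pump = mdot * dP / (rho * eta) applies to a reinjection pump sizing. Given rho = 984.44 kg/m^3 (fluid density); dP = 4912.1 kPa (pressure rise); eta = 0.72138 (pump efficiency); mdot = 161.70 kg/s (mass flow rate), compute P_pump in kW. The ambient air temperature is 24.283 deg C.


P_pump = mdot * dP / (rho * eta)
P_pump = 161.70 * 4912.1 / (984.44 * 0.72138)
P_pump = 1118.5 kW


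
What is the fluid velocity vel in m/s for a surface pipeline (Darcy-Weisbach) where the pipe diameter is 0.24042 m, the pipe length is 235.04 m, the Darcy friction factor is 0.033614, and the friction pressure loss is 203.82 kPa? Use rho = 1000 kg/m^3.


vel = sqrt(dP*1000*2*D / (f*L*rho))
vel = sqrt(203.82*1000*2*0.24042 / (0.033614*235.04*1000))
vel = 3.5220 m/s


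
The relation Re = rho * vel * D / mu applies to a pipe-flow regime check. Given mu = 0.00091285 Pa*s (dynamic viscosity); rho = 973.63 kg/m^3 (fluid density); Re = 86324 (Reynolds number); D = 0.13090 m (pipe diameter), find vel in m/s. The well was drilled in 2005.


vel = Re * mu / (rho * D)
vel = 86324 * 0.00091285 / (973.63 * 0.13090)
vel = 0.61830 m/s


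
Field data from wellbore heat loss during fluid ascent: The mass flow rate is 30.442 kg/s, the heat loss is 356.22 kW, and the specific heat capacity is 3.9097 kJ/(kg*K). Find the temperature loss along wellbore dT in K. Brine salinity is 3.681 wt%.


dT = Q_loss / (mdot * cp)
dT = 356.22 / (30.442 * 3.9097)
dT = 2.9930 K


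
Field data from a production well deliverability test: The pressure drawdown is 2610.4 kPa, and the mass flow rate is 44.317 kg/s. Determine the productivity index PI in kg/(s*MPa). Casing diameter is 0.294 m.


PI = mdot * 1000 / dP
PI = 44.317 * 1000 / 2610.4
PI = 16.977 kg/(s*MPa)


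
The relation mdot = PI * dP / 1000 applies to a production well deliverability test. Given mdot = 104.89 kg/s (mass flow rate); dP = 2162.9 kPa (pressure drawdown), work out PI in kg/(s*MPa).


PI = mdot * 1000 / dP
PI = 104.89 * 1000 / 2162.9
PI = 48.495 kg/(s*MPa)


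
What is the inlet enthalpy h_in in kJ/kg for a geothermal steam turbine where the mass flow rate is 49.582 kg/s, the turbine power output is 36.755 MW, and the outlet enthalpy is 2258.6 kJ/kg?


h_in = h_out + P * 1000 / mdot
h_in = 2258.6 + 36.755 * 1000 / 49.582
h_in = 2999.9 kJ/kg


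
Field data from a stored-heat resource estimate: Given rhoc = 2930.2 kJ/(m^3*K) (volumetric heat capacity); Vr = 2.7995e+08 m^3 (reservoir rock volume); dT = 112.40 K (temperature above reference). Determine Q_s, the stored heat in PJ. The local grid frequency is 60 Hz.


Q_s = Vr * rhoc * dT / 1e12
Q_s = 2.7995e+08 * 2930.2 * 112.40 / 1e12
Q_s = 92.203 PJ


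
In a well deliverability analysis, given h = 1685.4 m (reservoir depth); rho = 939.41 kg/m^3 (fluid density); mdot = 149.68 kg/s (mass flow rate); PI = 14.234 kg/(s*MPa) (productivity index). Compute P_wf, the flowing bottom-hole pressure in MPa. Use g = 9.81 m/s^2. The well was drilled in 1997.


Step 1: P_i = rho*g*h/1e6 = 939.41*9.81*1685.4/1e6 = 15.53199 MPa
Step 2: P_wf = P_i - mdot/PI = 15.53199 - 149.68/14.234 = 5.0163 MPa
P_wf = 5.0163 MPa


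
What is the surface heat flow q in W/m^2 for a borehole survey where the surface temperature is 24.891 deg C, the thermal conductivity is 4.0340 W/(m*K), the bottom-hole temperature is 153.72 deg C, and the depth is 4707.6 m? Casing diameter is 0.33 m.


Step 1: grad = (T_d - T_surf)/d * 1000 = (153.72 - 24.891)/4707.6 * 1000 = 27.36617 deg C/km
Step 2: q = k * grad / 1000 = 4.034 * 27.36617 / 1000 = 0.11040 W/m^2
q = 0.11040 W/m^2


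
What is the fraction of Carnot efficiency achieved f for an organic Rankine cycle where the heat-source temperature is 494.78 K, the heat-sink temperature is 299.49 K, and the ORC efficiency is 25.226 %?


f = (eta_orc/100) / (1 - Tc/Th)
f = (25.226/100) / (1 - 299.49/494.78)
f = 0.63912


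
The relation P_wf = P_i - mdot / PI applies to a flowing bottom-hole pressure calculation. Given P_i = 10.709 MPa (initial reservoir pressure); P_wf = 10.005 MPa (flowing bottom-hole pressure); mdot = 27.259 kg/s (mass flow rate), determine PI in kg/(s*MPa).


PI = mdot / (P_i - P_wf)
PI = 27.259 / (10.709 - 10.005)
PI = 38.720 kg/(s*MPa)


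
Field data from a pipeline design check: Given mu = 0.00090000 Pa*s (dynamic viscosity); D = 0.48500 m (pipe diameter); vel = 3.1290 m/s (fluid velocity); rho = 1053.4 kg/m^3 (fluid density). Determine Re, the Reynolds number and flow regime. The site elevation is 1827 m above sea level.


Step 1: Re = rho*vel*D/mu = 1053.4*3.129*0.485/0.0009 = 1.7762e+06
Step 2: Re = 1.7762e+06 > 4000, so flow is turbulent.
Re = 1.7762e+06 (turbulent)


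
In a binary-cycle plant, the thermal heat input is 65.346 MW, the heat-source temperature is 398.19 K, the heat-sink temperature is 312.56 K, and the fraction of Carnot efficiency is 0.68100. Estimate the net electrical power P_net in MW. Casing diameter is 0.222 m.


Step 1: eta = (1 - Tc/Th)*f = (1 - 312.56/398.19)*0.681 = 0.1464478
Step 2: P_net = eta * Q_in = 0.1464478 * 65.346 = 9.5698 MW
P_net = 9.5698 MW


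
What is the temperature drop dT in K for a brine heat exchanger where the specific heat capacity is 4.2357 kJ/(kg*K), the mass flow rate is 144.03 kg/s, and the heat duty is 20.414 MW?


dT = Q * 1000 / (mdot * cp)
dT = 20.414 * 1000 / (144.03 * 4.2357)
dT = 33.462 K


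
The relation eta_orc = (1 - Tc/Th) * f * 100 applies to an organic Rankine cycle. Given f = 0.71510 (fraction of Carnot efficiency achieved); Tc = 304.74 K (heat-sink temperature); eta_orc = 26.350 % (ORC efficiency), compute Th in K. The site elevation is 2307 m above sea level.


Th = Tc / (1 - (eta_orc/100)/f)
Th = 304.74 / (1 - (26.350/100)/0.71510)
Th = 482.55 K


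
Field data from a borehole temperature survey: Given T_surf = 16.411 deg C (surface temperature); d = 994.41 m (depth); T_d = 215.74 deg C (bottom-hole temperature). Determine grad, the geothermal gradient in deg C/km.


grad = (T_d - T_surf) / d * 1000
grad = (215.74 - 16.411) / 994.41 * 1000
grad = 200.45 deg C/km


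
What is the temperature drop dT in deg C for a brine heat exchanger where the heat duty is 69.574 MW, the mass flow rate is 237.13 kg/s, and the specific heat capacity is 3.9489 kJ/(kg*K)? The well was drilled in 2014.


dT = Q * 1000 / (mdot * cp)
dT = 69.574 * 1000 / (237.13 * 3.9489)
dT = 74.29923 K
Convert (temperature difference, 1 K = 1 deg C): 74.29923 K = 74.29923 deg C
dT = 74.299 deg C


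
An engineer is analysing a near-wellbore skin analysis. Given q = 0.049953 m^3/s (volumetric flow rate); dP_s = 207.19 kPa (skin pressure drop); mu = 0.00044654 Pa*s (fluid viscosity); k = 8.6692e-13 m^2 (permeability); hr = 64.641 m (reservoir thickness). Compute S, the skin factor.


S = dP_s * 1000 * 2*pi*k*hr / (q*mu)
S = 207.19 * 1000 * 2*pi*8.6692e-13*64.641 / (0.049953*0.00044654)
S = 3.2705


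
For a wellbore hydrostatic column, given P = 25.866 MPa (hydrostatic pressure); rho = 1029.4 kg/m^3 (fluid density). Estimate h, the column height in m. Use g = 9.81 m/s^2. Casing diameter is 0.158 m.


h = P * 1e6 / (g * rho)
h = 25.866 * 1e6 / (9.81 * 1029.4)
h = 2561.4 m


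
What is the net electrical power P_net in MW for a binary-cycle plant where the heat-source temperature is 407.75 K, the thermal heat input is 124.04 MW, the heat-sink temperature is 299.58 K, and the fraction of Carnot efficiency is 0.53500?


Step 1: eta = (1 - Tc/Th)*f = (1 - 299.58/407.75)*0.535 = 0.1419275
Step 2: P_net = eta * Q_in = 0.1419275 * 124.04 = 17.605 MW
P_net = 17.605 MW


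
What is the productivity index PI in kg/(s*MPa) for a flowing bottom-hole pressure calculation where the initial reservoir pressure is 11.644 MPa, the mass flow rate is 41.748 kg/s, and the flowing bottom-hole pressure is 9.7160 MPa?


PI = mdot / (P_i - P_wf)
PI = 41.748 / (11.644 - 9.7160)
PI = 21.654 kg/(s*MPa)


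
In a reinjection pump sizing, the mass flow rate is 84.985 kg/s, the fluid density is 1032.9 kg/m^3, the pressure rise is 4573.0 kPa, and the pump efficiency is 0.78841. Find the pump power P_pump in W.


P_pump = mdot * dP / (rho * eta)
P_pump = 84.985 * 4573.0 / (1032.9 * 0.78841)
P_pump = 477.2359 kW
Convert: 477.2359 kW * 1000.0 = 4.7724e+05 W
P_pump = 4.7724e+05 W


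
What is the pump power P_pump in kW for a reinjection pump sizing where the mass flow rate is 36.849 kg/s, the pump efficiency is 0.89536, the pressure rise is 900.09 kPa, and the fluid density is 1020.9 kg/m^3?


P_pump = mdot * dP / (rho * eta)
P_pump = 36.849 * 900.09 / (1020.9 * 0.89536)
P_pump = 36.285 kW


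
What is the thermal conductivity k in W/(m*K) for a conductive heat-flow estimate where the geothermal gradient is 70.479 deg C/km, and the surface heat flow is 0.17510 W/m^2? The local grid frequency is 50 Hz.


k = q * 1000 / grad
k = 0.17510 * 1000 / 70.479
k = 2.4844 W/(m*K)


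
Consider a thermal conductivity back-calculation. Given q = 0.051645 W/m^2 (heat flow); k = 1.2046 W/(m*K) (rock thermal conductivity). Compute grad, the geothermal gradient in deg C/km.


grad = q / k * 1000
grad = 0.051645 / 1.2046 * 1000
grad = 42.873 deg C/km


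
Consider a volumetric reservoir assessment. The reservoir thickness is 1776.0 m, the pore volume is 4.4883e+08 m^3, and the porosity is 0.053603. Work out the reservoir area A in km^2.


A = Vp / (1e6 * hr * phi)
A = 4.4883e+08 / (1e6 * 1776.0 * 0.053603)
A = 4.7147 km^2


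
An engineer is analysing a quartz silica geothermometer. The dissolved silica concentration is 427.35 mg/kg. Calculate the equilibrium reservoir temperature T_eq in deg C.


T_eq = 1309 / (5.19 - log10(SiO2)) - 273.15
T_eq = 1309 / (5.19 - log10(427.35)) - 273.15
T_eq = 238.33 deg C


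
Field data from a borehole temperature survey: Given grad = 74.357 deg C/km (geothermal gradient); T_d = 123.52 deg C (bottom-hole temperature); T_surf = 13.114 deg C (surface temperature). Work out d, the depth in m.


d = (T_d - T_surf) / grad * 1000
d = (123.52 - 13.114) / 74.357 * 1000
d = 1484.8 m


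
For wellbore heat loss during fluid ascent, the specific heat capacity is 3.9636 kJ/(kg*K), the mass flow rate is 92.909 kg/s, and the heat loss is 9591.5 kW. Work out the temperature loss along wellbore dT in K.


dT = Q_loss / (mdot * cp)
dT = 9591.5 / (92.909 * 3.9636)
dT = 26.046 K


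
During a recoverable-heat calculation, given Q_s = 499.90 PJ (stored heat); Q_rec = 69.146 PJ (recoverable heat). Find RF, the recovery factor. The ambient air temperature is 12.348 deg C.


RF = Q_rec / Q_s
RF = 69.146 / 499.90
RF = 0.13832


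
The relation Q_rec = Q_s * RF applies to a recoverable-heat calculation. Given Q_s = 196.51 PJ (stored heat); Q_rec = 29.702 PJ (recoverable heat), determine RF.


RF = Q_rec / Q_s
RF = 29.702 / 196.51
RF = 0.15115


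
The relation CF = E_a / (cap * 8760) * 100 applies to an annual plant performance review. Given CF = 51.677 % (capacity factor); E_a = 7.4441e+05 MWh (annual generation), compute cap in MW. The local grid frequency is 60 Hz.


cap = E_a / (CF/100 * 8760)
cap = 7.4441e+05 / (51.677/100 * 8760)
cap = 164.44 MW


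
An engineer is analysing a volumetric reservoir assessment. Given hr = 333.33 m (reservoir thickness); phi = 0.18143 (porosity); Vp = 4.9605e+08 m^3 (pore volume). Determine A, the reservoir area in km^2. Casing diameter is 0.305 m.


A = Vp / (1e6 * hr * phi)
A = 4.9605e+08 / (1e6 * 333.33 * 0.18143)
A = 8.2024 km^2


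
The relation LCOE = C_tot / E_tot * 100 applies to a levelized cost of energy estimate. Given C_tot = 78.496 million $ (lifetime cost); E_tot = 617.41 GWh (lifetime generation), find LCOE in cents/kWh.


LCOE = C_tot / E_tot * 100
LCOE = 78.496 / 617.41 * 100
LCOE = 12.714 cents/kWh


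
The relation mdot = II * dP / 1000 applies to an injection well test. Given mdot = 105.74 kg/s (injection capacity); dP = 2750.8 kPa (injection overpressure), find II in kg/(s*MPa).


II = mdot * 1000 / dP
II = 105.74 * 1000 / 2750.8
II = 38.440 kg/(s*MPa)


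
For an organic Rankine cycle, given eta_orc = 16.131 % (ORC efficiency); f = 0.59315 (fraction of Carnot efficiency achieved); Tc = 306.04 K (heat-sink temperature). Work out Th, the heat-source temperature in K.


Th = Tc / (1 - (eta_orc/100)/f)
Th = 306.04 / (1 - (16.131/100)/0.59315)
Th = 420.36 K


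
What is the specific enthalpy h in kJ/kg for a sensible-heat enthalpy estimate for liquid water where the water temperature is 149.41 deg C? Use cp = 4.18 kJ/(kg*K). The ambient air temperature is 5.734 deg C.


h = cp * T
h = 4.18 * 149.41
h = 624.53 kJ/kg


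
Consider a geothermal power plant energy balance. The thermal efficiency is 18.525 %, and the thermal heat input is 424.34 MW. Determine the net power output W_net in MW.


W_net = eta / 100 * Q_in
W_net = 18.525 / 100 * 424.34
W_net = 78.609 MW


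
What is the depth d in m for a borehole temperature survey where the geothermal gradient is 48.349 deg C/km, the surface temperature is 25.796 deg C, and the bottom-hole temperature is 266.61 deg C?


d = (T_d - T_surf) / grad * 1000
d = (266.61 - 25.796) / 48.349 * 1000
d = 4980.7 m


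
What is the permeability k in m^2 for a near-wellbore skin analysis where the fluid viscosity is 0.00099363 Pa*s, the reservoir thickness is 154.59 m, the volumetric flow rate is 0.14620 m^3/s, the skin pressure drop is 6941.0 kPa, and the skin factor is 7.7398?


k = S*q*mu / (2*pi*dP_s*1000*hr)
k = 7.7398*0.14620*0.00099363 / (2*pi*6941.0*1000*154.59)
k = 1.6677e-13 m^2


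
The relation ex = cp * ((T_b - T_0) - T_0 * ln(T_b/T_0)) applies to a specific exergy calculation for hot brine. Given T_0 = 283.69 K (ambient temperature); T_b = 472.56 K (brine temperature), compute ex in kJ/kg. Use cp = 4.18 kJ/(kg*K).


ex = cp * ((T_b - T_0) - T_0 * ln(T_b/T_0))
ex = 4.18 * ((472.56 - 283.69) - 283.69 * ln(472.56/283.69))
ex = 184.37 kJ/kg


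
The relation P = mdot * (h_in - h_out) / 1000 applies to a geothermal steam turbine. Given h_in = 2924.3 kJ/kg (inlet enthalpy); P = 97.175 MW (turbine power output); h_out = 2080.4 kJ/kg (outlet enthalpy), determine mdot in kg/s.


mdot = P * 1000 / (h_in - h_out)
mdot = 97.175 * 1000 / (2924.3 - 2080.4)
mdot = 115.15 kg/s


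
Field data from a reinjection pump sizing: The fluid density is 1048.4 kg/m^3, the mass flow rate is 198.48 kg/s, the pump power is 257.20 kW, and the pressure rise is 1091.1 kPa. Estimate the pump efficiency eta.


eta = mdot * dP / (rho * P_pump)
eta = 198.48 * 1091.1 / (1048.4 * 257.20)
eta = 0.80313


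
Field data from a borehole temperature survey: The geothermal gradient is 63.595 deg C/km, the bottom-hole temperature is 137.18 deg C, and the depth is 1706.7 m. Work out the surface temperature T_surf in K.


T_surf = T_d - grad * d / 1000
T_surf = 137.18 - 63.595 * 1706.7 / 1000
T_surf = 28.64241 deg C
Convert to K: 28.64241 + 273.15 = 301.79 K
T_surf = 301.79 K


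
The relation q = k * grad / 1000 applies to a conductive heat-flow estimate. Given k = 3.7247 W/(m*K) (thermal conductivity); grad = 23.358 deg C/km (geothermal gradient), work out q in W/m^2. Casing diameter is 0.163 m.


q = k * grad / 1000
q = 3.7247 * 23.358 / 1000
q = 0.087002 W/m^2


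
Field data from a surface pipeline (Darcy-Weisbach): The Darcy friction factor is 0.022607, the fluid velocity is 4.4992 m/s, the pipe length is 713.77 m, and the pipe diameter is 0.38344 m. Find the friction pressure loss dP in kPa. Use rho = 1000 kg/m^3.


dP = f * (L/D) * (rho*vel^2/2) / 1000
dP = 0.022607 * (713.77/0.38344) * (1000*4.4992^2/2) / 1000
dP = 425.94 kPa


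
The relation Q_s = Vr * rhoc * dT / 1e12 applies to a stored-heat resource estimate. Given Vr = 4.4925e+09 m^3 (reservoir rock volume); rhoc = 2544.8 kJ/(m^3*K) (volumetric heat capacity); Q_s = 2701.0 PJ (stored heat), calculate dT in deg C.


dT = Q_s * 1e12 / (Vr * rhoc)
dT = 2701.0 * 1e12 / (4.4925e+09 * 2544.8)
dT = 236.2560 K
Convert (temperature difference, 1 K = 1 deg C): 236.2560 K = 236.2560 deg C
dT = 236.26 deg C


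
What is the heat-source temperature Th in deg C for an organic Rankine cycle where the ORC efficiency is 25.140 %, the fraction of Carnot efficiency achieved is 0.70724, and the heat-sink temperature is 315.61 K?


Th = Tc / (1 - (eta_orc/100)/f)
Th = 315.61 / (1 - (25.140/100)/0.70724)
Th = 489.6719 K
Convert to deg C: 489.6719 - 273.15 = 216.52 deg C
Th = 216.52 deg C


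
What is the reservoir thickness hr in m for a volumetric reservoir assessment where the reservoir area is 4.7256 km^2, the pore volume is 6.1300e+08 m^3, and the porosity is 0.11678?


hr = Vp / (A * 1e6 * phi)
hr = 6.1300e+08 / (4.7256 * 1e6 * 0.11678)
hr = 1110.8 m


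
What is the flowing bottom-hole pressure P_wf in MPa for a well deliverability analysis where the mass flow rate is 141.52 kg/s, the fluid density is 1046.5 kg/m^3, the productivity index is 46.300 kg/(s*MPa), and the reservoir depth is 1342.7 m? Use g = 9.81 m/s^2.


Step 1: P_i = rho*g*h/1e6 = 1046.5*9.81*1342.7/1e6 = 13.78438 MPa
Step 2: P_wf = P_i - mdot/PI = 13.78438 - 141.52/46.3 = 10.728 MPa
P_wf = 10.728 MPa


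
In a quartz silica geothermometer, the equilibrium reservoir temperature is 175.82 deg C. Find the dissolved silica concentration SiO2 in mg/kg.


SiO2 = 10^(5.19 - 1309/(T_eq + 273.15))
SiO2 = 10^(5.19 - 1309/(175.82 + 273.15))
SiO2 = 188.12 mg/kg


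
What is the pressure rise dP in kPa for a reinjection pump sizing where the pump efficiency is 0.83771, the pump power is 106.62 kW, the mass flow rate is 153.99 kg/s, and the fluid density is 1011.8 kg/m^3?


dP = P_pump * rho * eta / mdot
dP = 106.62 * 1011.8 * 0.83771 / 153.99
dP = 586.86 kPa


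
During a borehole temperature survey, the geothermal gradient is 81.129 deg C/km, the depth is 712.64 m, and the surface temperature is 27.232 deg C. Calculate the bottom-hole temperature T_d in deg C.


T_d = T_surf + grad * d / 1000
T_d = 27.232 + 81.129 * 712.64 / 1000
T_d = 85.048 deg C


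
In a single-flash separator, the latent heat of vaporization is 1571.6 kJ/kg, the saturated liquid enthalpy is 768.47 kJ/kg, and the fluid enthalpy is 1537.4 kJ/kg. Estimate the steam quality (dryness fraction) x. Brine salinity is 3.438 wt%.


x = (h - hf) / hfg
x = (1537.4 - 768.47) / 1571.6
x = 0.48927


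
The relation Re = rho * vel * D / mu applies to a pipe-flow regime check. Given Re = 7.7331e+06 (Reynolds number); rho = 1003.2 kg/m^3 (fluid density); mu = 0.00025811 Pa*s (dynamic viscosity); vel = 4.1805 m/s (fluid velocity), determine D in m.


D = Re * mu / (rho * vel)
D = 7.7331e+06 * 0.00025811 / (1003.2 * 4.1805)
D = 0.47593 m


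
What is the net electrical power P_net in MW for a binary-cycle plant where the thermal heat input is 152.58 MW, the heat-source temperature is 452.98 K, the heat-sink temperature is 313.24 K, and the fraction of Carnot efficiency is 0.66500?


Step 1: eta = (1 - Tc/Th)*f = (1 - 313.24/452.98)*0.665 = 0.2051461
Step 2: P_net = eta * Q_in = 0.2051461 * 152.58 = 31.301 MW
P_net = 31.301 MW


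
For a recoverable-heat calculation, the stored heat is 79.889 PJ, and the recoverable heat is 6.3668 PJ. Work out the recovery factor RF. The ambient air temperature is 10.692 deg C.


RF = Q_rec / Q_s
RF = 6.3668 / 79.889
RF = 0.079696


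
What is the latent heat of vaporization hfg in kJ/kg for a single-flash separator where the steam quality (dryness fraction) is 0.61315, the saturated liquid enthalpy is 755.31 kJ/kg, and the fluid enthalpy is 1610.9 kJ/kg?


hfg = (h - hf) / x
hfg = (1610.9 - 755.31) / 0.61315
hfg = 1395.4 kJ/kg


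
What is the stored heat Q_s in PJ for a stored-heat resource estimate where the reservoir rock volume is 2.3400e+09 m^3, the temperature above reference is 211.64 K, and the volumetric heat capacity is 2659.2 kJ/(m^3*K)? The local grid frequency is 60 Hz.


Q_s = Vr * rhoc * dT / 1e12
Q_s = 2.3400e+09 * 2659.2 * 211.64 / 1e12
Q_s = 1316.9 PJ


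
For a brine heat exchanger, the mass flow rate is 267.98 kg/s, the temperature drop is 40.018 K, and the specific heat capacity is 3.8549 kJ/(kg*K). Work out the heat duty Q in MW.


Q = mdot * cp * dT / 1000
Q = 267.98 * 3.8549 * 40.018 / 1000
Q = 41.340 MW


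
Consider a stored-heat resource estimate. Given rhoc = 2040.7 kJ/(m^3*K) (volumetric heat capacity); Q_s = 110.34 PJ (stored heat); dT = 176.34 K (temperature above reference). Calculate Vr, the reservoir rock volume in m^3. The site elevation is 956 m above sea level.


Vr = Q_s * 1e12 / (rhoc * dT)
Vr = 110.34 * 1e12 / (2040.7 * 176.34)
Vr = 3.0662e+08 m^3


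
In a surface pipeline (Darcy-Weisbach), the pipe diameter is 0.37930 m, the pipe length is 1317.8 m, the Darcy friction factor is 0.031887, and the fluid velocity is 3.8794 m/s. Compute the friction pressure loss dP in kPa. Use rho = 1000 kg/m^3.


dP = f * (L/D) * (rho*vel^2/2) / 1000
dP = 0.031887 * (1317.8/0.37930) * (1000*3.8794^2/2) / 1000
dP = 833.64 kPa


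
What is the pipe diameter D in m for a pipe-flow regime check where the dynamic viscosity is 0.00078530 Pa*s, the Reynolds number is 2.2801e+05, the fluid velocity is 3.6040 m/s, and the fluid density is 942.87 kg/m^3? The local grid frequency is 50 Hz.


D = Re * mu / (rho * vel)
D = 2.2801e+05 * 0.00078530 / (942.87 * 3.6040)
D = 0.052693 m


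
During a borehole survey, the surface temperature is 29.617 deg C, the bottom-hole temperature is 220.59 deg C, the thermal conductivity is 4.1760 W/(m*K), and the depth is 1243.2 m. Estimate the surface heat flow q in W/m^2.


Step 1: grad = (T_d - T_surf)/d * 1000 = (220.59 - 29.617)/1243.2 * 1000 = 153.6141 deg C/km
Step 2: q = k * grad / 1000 = 4.176 * 153.6141 / 1000 = 0.64149 W/m^2
q = 0.64149 W/m^2


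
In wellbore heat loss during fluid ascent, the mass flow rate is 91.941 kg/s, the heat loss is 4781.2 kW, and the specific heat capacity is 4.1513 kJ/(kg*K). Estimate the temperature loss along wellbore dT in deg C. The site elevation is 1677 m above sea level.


dT = Q_loss / (mdot * cp)
dT = 4781.2 / (91.941 * 4.1513)
dT = 12.52690 K
Convert (temperature difference, 1 K = 1 deg C): 12.52690 K = 12.52690 deg C
dT = 12.527 deg C


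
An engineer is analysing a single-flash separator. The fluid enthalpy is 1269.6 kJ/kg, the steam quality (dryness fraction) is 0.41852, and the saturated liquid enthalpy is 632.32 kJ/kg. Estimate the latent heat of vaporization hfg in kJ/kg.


hfg = (h - hf) / x
hfg = (1269.6 - 632.32) / 0.41852
hfg = 1522.7 kJ/kg


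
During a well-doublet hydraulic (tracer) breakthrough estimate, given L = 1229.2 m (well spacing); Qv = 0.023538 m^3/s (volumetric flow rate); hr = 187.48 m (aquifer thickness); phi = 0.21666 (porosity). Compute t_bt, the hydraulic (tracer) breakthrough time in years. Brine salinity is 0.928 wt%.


t_bt = pi * hr * phi * L^2 / (3 * Qv) / (365.25*86400)
t_bt = pi * 187.48 * 0.21666 * 1229.2^2 / (3 * 0.023538) / (365.25*86400)
t_bt = 86.523 years


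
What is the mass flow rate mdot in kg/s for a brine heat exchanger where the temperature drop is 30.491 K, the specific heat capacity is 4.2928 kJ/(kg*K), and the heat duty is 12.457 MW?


mdot = Q * 1000 / (cp * dT)
mdot = 12.457 * 1000 / (4.2928 * 30.491)
mdot = 95.170 kg/s


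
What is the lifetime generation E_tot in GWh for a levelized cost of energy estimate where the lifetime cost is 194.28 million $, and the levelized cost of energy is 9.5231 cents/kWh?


E_tot = C_tot / LCOE * 100
E_tot = 194.28 / 9.5231 * 100
E_tot = 2040.1 GWh


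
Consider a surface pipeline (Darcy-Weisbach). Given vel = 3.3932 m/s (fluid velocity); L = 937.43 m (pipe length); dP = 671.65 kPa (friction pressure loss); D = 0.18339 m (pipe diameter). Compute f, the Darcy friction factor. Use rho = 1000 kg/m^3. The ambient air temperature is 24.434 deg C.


f = dP*1000 / ((L/D)*(rho*vel^2/2))
f = 671.65*1000 / ((937.43/0.18339)*(1000*3.3932^2/2))
f = 0.022824


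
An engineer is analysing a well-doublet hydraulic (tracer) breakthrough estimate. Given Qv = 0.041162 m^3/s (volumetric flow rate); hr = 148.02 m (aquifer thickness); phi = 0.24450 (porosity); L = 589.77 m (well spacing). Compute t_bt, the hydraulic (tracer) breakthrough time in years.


t_bt = pi * hr * phi * L^2 / (3 * Qv) / (365.25*86400)
t_bt = pi * 148.02 * 0.24450 * 589.77^2 / (3 * 0.041162) / (365.25*86400)
t_bt = 10.148 years


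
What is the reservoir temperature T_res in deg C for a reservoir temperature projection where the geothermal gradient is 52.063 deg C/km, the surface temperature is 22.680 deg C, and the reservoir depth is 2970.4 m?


T_res = T_surf + grad * d / 1000
T_res = 22.680 + 52.063 * 2970.4 / 1000
T_res = 177.33 deg C


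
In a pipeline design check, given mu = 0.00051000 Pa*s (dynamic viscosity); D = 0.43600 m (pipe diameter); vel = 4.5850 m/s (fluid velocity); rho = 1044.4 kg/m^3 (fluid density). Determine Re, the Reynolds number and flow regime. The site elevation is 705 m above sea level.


Step 1: Re = rho*vel*D/mu = 1044.4*4.585*0.436/0.00051 = 4.0938e+06
Step 2: Re = 4.0938e+06 > 4000, so flow is turbulent.
Re = 4.0938e+06 (turbulent)


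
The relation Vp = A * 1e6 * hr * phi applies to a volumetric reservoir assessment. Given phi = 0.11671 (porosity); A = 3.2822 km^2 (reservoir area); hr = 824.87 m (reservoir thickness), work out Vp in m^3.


Vp = A * 1e6 * hr * phi
Vp = 3.2822 * 1e6 * 824.87 * 0.11671
Vp = 3.1598e+08 m^3


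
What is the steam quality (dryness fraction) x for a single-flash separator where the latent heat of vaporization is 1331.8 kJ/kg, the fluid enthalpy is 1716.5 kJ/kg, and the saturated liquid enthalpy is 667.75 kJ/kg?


x = (h - hf) / hfg
x = (1716.5 - 667.75) / 1331.8
x = 0.78747


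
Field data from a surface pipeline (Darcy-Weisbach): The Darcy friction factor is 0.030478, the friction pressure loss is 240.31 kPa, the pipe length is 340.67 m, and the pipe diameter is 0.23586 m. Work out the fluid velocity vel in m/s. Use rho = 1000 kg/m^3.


vel = sqrt(dP*1000*2*D / (f*L*rho))
vel = sqrt(240.31*1000*2*0.23586 / (0.030478*340.67*1000))
vel = 3.3042 m/s


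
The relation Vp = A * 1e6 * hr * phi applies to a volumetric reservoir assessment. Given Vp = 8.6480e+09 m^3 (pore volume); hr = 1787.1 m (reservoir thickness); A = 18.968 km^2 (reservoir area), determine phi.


phi = Vp / (A * 1e6 * hr)
phi = 8.6480e+09 / (18.968 * 1e6 * 1787.1)
phi = 0.25512


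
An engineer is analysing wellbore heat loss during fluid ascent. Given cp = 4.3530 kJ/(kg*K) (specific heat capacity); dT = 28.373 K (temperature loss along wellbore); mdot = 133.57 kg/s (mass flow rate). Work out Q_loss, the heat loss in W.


Q_loss = mdot * cp * dT
Q_loss = 133.57 * 4.3530 * 28.373
Q_loss = 16496.92 kW
Convert: 16496.92 kW * 1000.0 = 1.6497e+07 W
Q_loss = 1.6497e+07 W


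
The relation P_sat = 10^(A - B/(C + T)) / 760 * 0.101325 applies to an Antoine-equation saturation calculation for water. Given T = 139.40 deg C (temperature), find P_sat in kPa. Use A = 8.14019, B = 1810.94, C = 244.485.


P_sat = 10^(A - B/(C + T)) / 760 * 0.101325
P_sat = 10^(8.14019 - 1810.94/(244.485 + 139.40)) / 760 * 0.101325
P_sat = 0.3529317 MPa
Convert: 0.3529317 MPa * 1000.0 = 352.93 kPa
P_sat = 352.93 kPa


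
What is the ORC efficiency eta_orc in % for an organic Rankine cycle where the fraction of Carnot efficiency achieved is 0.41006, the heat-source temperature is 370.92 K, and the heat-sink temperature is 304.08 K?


eta_orc = (1 - Tc/Th) * f * 100
eta_orc = (1 - 304.08/370.92) * 0.41006 * 100
eta_orc = 7.3893 %


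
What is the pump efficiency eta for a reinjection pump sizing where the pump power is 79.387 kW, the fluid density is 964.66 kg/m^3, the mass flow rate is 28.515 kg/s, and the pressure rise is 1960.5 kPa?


eta = mdot * dP / (rho * P_pump)
eta = 28.515 * 1960.5 / (964.66 * 79.387)
eta = 0.72999


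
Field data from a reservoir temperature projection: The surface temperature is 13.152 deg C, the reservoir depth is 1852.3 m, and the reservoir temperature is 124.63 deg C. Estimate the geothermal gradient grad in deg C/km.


grad = (T_res - T_surf) / d * 1000
grad = (124.63 - 13.152) / 1852.3 * 1000
grad = 60.184 deg C/km


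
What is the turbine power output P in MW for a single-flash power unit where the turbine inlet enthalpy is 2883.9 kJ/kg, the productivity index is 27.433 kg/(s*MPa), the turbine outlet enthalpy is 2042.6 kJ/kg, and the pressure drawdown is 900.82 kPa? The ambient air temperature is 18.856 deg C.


Step 1: mdot = PI * dP / 1000 = 27.433 * 900.82 / 1000 = 24.71220 kg/s
Step 2: P = mdot*(h_in - h_out)/1000 = 24.71220*(2883.9 - 2042.6)/1000 = 20.790 MW
P = 20.790 MW


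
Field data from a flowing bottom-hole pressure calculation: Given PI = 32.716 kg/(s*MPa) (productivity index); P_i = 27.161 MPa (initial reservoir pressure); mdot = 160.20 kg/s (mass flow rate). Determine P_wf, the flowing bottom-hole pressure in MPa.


P_wf = P_i - mdot / PI
P_wf = 27.161 - 160.20 / 32.716
P_wf = 22.264 MPa


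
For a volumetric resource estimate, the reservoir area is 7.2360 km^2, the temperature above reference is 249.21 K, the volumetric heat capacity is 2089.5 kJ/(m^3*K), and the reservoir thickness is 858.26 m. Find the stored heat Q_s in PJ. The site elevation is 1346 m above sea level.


Step 1: Vr = A*1e6*hr = 7.236*1e6*858.26 = 6.210369e+09 m^3
Step 2: Q_s = Vr*rhoc*dT/1e12 = 6.210369e+09*2089.5*249.21/1e12 = 3233.9 PJ
Q_s = 3233.9 PJ


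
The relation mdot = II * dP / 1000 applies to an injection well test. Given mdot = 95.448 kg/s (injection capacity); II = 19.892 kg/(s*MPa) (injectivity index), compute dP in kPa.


dP = mdot * 1000 / II
dP = 95.448 * 1000 / 19.892
dP = 4798.3 kPa


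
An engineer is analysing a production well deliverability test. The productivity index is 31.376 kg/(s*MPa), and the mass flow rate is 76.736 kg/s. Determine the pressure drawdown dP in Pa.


dP = mdot * 1000 / PI
dP = 76.736 * 1000 / 31.376
dP = 2445.691 kPa
Convert: 2445.691 kPa * 1000.0 = 2.4457e+06 Pa
dP = 2.4457e+06 Pa


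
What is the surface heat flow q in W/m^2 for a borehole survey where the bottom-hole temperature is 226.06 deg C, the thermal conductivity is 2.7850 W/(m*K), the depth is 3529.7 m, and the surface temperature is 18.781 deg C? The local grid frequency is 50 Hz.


Step 1: grad = (T_d - T_surf)/d * 1000 = (226.06 - 18.781)/3529.7 * 1000 = 58.72425 deg C/km
Step 2: q = k * grad / 1000 = 2.785 * 58.72425 / 1000 = 0.16355 W/m^2
q = 0.16355 W/m^2


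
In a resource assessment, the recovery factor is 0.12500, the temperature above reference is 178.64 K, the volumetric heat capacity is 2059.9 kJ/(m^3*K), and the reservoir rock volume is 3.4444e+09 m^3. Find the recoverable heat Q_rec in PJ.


Step 1: Q_s = Vr*rhoc*dT/1e12 = 3.4444e+09*2059.9*178.64/1e12 = 1267.472 PJ
Step 2: Q_rec = Q_s * RF = 1267.472 * 0.125 = 158.43 PJ
Q_rec = 158.43 PJ


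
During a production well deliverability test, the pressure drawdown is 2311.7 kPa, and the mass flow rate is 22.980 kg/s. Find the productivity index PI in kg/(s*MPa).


PI = mdot * 1000 / dP
PI = 22.980 * 1000 / 2311.7
PI = 9.9407 kg/(s*MPa)


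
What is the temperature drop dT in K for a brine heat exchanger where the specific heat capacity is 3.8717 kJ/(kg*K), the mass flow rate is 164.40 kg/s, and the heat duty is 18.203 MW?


dT = Q * 1000 / (mdot * cp)
dT = 18.203 * 1000 / (164.40 * 3.8717)
dT = 28.598 K


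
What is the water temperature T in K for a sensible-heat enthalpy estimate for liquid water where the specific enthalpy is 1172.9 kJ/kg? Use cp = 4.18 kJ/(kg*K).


T = h / cp
T = 1172.9 / 4.18
T = 280.5981 deg C
Convert to K: 280.5981 + 273.15 = 553.75 K
T = 553.75 K


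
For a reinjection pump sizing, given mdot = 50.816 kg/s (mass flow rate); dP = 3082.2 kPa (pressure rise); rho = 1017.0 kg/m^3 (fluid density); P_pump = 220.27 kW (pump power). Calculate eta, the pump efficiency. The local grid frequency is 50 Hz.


eta = mdot * dP / (rho * P_pump)
eta = 50.816 * 3082.2 / (1017.0 * 220.27)
eta = 0.69917


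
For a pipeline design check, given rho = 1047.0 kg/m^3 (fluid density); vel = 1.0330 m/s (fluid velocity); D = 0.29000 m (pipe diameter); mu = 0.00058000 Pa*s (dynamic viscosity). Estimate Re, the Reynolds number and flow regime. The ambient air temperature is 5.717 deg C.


Step 1: Re = rho*vel*D/mu = 1047.0*1.033*0.29/0.00058 = 5.4078e+05
Step 2: Re = 5.4078e+05 > 4000, so flow is turbulent.
Re = 5.4078e+05 (turbulent)


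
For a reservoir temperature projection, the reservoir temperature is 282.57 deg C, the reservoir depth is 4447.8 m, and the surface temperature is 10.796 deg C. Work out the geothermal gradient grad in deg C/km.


grad = (T_res - T_surf) / d * 1000
grad = (282.57 - 10.796) / 4447.8 * 1000
grad = 61.103 deg C/km


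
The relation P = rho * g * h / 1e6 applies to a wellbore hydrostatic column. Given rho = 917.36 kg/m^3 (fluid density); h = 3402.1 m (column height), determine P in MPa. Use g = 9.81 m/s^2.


P = rho * g * h / 1e6
P = 917.36 * 9.81 * 3402.1 / 1e6
P = 30.617 MPa


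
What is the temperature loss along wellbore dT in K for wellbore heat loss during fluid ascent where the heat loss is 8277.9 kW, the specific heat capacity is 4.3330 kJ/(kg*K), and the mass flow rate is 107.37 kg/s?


dT = Q_loss / (mdot * cp)
dT = 8277.9 / (107.37 * 4.3330)
dT = 17.793 K


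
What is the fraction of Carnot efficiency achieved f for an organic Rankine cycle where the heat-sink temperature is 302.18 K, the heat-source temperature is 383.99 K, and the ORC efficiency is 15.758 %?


f = (eta_orc/100) / (1 - Tc/Th)
f = (15.758/100) / (1 - 302.18/383.99)
f = 0.73963


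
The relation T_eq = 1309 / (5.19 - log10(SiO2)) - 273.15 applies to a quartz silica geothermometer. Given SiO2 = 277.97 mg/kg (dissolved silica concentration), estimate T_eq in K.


T_eq = 1309 / (5.19 - log10(SiO2)) - 273.15
T_eq = 1309 / (5.19 - log10(277.97)) - 273.15
T_eq = 203.5430 deg C
Convert to K: 203.5430 + 273.15 = 476.69 K
T_eq = 476.69 K
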